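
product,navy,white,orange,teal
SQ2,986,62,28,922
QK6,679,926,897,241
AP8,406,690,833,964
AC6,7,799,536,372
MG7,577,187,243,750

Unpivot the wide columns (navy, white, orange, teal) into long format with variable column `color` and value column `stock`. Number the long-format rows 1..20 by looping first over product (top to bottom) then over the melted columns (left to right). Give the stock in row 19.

243

20 rows total (5 × 4). Row 19: index ⌊(19-1)/4⌋ = 4 into product → MG7; (19-1) mod 4 = 2 into the melted columns → orange.
So row 19 is (MG7, orange, 243); stock = 243.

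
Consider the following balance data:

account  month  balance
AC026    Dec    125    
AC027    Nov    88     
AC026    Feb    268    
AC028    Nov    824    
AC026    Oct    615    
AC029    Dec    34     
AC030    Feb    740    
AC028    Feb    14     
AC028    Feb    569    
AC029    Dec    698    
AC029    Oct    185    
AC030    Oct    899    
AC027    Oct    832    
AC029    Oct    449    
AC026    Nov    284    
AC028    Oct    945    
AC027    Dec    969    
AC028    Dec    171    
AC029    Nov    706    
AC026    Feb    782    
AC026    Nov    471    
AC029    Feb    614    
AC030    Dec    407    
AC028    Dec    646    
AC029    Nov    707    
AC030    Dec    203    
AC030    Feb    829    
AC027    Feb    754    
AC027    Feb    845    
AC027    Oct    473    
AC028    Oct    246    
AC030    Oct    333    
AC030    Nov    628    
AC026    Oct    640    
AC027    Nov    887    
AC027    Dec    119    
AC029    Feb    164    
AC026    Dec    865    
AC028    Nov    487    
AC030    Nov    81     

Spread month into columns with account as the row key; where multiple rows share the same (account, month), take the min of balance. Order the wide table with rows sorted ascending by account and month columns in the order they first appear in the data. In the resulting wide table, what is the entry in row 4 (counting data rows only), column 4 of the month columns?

185

With rows sorted ascending by account, row 4 is account=AC029. month columns in first-appearance order: Dec, Nov, Feb, Oct; column 4 is Oct.
Long rows with account=AC029, month=Oct: min(185, 449) = 185.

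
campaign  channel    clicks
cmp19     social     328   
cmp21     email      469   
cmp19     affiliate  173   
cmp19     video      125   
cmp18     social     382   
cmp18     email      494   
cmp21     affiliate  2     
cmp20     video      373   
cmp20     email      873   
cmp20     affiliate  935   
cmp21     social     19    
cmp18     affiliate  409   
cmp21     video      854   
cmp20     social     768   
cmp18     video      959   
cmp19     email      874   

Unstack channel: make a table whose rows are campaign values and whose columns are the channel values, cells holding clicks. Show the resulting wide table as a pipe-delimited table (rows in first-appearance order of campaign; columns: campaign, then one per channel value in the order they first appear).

| campaign | social | email | affiliate | video |
| cmp19 | 328 | 874 | 173 | 125 |
| cmp21 | 19 | 469 | 2 | 854 |
| cmp18 | 382 | 494 | 409 | 959 |
| cmp20 | 768 | 873 | 935 | 373 |

Columns: campaign plus the 4 distinct channel values (social, email, affiliate, video).
For example, row cmp19 column social takes clicks=328 from the long row (cmp19, social).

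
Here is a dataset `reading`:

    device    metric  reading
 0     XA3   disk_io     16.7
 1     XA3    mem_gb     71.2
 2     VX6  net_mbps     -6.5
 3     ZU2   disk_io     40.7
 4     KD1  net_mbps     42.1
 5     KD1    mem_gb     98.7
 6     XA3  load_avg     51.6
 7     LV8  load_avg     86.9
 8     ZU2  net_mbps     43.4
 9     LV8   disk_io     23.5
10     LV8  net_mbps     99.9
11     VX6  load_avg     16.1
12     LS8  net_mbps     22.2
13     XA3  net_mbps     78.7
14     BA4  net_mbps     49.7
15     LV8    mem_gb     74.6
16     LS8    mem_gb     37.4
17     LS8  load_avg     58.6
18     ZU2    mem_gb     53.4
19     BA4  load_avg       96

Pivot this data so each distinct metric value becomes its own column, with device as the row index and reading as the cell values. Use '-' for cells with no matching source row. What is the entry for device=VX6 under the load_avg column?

The long row with device=VX6, metric=load_avg has reading=16.1.

16.1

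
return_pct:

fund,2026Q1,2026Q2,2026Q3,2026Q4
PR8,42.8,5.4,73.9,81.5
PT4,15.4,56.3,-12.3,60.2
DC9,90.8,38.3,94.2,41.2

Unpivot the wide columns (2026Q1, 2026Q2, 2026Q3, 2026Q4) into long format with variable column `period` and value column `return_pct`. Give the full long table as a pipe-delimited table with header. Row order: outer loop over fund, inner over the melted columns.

Each (fund, column) pair becomes one row: 3 × 4 = 12 rows.
For example, (PR8, 2026Q1) → return_pct=42.8.

| fund | period | return_pct |
| PR8 | 2026Q1 | 42.8 |
| PR8 | 2026Q2 | 5.4 |
| PR8 | 2026Q3 | 73.9 |
| PR8 | 2026Q4 | 81.5 |
| PT4 | 2026Q1 | 15.4 |
| PT4 | 2026Q2 | 56.3 |
| PT4 | 2026Q3 | -12.3 |
| PT4 | 2026Q4 | 60.2 |
| DC9 | 2026Q1 | 90.8 |
| DC9 | 2026Q2 | 38.3 |
| DC9 | 2026Q3 | 94.2 |
| DC9 | 2026Q4 | 41.2 |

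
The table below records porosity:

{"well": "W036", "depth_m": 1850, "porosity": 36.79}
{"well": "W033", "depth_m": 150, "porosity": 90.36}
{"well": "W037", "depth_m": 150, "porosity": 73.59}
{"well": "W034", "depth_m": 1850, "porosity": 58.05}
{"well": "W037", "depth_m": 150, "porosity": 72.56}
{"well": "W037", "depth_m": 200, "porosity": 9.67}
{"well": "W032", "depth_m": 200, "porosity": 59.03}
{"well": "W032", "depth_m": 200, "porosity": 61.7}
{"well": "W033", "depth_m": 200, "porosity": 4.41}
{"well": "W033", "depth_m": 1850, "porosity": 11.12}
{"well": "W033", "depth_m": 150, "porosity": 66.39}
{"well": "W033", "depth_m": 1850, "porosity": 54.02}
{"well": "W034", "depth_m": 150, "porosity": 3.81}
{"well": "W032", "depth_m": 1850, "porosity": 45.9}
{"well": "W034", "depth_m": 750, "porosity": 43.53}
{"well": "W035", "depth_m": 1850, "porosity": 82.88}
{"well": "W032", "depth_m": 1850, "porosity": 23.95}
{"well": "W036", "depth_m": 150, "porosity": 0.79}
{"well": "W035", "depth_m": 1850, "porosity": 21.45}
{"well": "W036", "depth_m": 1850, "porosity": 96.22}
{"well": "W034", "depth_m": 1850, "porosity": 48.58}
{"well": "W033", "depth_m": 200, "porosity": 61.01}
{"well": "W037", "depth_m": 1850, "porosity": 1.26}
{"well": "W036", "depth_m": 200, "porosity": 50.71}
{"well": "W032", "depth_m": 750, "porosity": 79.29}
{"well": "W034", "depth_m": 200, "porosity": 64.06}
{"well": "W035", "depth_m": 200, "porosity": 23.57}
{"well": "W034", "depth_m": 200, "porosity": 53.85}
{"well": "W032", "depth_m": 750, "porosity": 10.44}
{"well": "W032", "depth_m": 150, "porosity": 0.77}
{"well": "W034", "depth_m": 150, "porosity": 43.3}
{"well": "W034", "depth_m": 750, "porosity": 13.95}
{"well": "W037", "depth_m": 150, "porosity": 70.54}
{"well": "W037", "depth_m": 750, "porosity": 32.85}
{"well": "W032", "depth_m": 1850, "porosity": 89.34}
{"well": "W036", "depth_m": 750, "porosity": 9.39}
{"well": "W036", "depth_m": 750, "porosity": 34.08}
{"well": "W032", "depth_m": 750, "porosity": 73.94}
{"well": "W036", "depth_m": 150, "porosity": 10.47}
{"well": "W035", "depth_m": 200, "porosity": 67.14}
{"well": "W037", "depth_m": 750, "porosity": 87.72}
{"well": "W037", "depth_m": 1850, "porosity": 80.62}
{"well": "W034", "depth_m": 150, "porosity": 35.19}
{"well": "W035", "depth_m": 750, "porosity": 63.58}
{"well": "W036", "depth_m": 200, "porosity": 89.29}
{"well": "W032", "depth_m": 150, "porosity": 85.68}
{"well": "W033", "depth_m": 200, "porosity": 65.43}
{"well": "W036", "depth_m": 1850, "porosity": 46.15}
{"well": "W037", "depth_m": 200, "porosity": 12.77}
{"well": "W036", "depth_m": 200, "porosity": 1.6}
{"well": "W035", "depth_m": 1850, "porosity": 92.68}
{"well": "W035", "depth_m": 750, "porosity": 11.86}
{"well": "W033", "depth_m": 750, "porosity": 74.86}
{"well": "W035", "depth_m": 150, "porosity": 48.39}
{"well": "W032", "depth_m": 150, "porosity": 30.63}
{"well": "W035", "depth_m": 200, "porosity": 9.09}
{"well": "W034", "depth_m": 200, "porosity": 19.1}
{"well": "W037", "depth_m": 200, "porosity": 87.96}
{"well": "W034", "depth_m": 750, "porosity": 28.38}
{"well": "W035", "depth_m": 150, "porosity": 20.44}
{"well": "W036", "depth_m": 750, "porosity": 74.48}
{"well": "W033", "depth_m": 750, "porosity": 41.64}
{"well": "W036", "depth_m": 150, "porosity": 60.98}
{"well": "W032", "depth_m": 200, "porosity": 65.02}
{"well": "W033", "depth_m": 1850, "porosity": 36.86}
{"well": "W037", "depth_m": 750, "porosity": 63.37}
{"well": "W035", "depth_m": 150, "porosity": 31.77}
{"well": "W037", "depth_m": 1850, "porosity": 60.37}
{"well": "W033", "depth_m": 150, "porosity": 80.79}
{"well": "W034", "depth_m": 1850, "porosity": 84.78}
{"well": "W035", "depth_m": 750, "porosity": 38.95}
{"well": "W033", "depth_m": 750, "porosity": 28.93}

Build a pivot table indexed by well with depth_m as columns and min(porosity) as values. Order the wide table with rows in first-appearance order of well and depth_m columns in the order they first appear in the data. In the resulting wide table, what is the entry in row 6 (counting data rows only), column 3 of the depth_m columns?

9.09

With rows in first-appearance order of well, row 6 is well=W035. depth_m columns in first-appearance order: 1850, 150, 200, 750; column 3 is 200.
Long rows with well=W035, depth_m=200: min(23.57, 67.14, 9.09) = 9.09.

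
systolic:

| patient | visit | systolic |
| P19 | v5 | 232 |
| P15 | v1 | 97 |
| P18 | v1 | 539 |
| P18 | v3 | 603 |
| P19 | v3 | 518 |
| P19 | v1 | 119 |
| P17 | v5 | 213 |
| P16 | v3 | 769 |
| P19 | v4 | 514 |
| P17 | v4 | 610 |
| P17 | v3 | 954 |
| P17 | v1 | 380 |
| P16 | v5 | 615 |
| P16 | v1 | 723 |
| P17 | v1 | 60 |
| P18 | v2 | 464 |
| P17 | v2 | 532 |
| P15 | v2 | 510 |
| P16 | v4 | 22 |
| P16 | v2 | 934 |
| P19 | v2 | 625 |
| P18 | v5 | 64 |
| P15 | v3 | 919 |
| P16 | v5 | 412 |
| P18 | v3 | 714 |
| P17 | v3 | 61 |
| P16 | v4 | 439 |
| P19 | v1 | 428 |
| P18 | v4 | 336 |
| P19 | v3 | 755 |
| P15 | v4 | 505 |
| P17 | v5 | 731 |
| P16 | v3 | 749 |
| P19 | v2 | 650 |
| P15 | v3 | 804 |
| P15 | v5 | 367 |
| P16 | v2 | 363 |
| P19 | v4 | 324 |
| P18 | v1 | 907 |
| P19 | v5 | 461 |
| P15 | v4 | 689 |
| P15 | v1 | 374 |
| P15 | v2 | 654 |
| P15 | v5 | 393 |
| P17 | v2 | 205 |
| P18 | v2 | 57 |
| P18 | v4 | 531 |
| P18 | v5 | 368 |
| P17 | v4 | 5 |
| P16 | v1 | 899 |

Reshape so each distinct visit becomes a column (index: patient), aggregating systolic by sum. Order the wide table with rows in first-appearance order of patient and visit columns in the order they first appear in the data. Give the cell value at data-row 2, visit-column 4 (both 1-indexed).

1194

With rows in first-appearance order of patient, row 2 is patient=P15. visit columns in first-appearance order: v5, v1, v3, v4, v2; column 4 is v4.
Long rows with patient=P15, visit=v4: 505 + 689 = 1194.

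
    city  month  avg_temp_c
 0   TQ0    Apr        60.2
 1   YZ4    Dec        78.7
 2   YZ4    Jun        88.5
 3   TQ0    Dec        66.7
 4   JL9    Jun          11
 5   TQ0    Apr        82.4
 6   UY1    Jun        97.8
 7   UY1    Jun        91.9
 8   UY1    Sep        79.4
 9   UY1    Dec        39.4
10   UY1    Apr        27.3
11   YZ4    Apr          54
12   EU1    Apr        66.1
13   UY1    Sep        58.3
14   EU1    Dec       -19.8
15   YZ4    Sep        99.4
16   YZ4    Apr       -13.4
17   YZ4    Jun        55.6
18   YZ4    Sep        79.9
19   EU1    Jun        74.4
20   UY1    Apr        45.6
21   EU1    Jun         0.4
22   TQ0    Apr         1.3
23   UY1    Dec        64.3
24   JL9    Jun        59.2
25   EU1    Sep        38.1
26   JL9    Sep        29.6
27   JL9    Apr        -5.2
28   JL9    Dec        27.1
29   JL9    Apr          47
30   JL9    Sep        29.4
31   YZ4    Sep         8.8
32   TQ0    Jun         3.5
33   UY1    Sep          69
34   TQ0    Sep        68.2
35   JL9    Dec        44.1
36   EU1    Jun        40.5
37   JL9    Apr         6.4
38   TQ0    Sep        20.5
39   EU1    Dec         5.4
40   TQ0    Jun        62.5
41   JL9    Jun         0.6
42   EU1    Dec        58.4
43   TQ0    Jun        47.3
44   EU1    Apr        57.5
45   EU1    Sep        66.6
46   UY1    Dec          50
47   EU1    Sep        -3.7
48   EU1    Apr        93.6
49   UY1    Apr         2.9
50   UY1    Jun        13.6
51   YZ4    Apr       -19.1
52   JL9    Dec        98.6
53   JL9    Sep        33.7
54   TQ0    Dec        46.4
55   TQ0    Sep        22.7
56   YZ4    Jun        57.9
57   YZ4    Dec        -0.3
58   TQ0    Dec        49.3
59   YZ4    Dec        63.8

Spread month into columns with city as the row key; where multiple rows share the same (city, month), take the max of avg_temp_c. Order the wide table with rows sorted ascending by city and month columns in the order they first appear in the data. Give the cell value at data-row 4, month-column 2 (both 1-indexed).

64.3

With rows sorted ascending by city, row 4 is city=UY1. month columns in first-appearance order: Apr, Dec, Jun, Sep; column 2 is Dec.
Long rows with city=UY1, month=Dec: max(39.4, 64.3, 50) = 64.3.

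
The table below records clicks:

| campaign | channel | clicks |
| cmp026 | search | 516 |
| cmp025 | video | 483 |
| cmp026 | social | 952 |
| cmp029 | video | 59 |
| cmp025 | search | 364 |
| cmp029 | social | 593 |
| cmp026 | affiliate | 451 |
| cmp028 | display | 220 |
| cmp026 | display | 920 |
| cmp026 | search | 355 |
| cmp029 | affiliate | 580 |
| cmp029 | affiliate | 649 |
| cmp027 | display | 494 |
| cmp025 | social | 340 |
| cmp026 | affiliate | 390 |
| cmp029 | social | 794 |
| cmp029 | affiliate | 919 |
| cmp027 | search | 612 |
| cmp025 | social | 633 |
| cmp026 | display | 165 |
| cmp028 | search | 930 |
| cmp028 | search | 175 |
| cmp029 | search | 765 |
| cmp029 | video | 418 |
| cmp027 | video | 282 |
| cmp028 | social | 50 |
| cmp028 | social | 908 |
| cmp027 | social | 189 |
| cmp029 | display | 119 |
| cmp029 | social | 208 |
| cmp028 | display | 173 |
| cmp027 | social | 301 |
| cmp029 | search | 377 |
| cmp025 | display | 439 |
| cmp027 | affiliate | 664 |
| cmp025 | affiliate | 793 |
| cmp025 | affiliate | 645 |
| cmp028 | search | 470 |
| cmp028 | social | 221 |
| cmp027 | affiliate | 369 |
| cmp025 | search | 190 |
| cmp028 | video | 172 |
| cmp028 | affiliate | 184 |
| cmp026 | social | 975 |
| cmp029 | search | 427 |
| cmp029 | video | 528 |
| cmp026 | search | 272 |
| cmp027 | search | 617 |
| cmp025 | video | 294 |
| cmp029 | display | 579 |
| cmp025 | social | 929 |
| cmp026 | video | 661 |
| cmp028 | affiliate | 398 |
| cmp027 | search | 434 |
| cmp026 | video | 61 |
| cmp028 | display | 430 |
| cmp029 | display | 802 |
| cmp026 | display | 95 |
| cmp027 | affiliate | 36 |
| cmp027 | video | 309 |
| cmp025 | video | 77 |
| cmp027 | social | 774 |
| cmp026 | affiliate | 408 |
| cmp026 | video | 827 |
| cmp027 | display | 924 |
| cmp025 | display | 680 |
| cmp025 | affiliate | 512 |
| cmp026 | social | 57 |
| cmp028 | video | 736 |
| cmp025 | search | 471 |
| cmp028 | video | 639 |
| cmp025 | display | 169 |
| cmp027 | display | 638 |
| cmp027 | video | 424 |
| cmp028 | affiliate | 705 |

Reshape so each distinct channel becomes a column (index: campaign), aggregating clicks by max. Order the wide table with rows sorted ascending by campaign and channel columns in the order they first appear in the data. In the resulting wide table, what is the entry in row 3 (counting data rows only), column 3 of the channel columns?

774

With rows sorted ascending by campaign, row 3 is campaign=cmp027. channel columns in first-appearance order: search, video, social, affiliate, display; column 3 is social.
Long rows with campaign=cmp027, channel=social: max(189, 301, 774) = 774.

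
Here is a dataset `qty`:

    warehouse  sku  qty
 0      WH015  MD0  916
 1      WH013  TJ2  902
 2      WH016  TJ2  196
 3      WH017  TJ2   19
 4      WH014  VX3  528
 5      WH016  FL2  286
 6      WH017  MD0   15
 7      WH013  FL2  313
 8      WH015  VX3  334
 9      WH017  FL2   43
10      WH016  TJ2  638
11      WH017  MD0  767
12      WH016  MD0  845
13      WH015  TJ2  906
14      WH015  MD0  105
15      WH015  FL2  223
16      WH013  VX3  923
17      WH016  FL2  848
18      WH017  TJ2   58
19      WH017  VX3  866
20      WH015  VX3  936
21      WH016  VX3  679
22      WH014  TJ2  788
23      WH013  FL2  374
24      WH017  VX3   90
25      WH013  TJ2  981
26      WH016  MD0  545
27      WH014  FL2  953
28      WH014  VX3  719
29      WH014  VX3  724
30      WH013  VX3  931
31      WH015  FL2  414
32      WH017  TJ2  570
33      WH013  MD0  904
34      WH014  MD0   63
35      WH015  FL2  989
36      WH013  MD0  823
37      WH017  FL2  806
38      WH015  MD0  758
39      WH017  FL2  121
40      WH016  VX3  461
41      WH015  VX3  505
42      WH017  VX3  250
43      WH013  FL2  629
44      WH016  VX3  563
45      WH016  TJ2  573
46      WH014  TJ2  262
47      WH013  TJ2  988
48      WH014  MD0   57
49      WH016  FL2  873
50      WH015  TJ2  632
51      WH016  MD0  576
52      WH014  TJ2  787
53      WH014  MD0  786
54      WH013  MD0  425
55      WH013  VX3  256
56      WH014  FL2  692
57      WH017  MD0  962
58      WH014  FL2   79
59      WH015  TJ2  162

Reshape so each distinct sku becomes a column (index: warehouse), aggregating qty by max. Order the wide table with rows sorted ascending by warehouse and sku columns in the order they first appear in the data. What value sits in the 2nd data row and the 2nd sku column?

With rows sorted ascending by warehouse, row 2 is warehouse=WH014. sku columns in first-appearance order: MD0, TJ2, VX3, FL2; column 2 is TJ2.
Long rows with warehouse=WH014, sku=TJ2: max(788, 262, 787) = 788.

788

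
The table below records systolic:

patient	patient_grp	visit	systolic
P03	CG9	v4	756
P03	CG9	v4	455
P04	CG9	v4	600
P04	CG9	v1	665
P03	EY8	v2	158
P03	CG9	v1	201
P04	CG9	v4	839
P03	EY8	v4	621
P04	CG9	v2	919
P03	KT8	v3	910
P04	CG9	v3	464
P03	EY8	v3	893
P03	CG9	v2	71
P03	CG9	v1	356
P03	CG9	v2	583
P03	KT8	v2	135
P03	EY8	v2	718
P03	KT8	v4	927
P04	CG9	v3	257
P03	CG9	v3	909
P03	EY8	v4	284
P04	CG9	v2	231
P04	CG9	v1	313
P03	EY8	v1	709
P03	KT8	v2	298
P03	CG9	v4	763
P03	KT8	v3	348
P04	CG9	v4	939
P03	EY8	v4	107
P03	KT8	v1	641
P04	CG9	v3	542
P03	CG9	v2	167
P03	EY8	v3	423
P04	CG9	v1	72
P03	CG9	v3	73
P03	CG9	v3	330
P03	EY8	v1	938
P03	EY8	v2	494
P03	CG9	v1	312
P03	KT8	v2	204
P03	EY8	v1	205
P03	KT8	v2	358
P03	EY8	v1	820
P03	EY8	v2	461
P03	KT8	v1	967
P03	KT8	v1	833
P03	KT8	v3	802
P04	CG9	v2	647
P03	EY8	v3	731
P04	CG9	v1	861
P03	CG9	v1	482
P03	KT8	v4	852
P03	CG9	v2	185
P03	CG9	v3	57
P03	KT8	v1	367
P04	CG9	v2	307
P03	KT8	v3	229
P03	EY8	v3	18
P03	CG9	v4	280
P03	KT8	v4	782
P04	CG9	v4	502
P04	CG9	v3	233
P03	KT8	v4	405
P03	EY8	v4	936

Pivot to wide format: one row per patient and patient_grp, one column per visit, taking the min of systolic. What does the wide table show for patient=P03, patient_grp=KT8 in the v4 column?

Rows with patient=P03, patient_grp=KT8 and visit=v4: systolic values are 927, 852, 782, 405.
min(927, 852, 782, 405) = 405.

405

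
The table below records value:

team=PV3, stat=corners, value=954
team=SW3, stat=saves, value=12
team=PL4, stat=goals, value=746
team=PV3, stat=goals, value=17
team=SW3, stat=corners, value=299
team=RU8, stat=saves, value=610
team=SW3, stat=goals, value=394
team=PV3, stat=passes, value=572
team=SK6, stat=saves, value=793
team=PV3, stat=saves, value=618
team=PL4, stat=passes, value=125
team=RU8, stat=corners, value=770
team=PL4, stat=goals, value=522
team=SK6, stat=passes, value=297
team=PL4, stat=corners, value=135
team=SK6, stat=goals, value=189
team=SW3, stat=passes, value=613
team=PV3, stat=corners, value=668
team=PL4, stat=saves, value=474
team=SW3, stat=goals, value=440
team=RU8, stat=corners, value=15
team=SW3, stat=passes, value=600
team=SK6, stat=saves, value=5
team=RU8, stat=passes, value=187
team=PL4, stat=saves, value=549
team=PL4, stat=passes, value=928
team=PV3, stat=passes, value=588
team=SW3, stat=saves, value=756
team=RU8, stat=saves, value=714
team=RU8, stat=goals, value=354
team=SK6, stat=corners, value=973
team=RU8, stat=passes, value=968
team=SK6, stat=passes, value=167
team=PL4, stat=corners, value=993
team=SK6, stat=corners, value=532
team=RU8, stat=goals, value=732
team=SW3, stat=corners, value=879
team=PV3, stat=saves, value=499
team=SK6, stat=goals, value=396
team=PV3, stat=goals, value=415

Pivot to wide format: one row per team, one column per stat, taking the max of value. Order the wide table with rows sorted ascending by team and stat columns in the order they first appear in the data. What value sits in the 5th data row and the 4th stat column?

613

With rows sorted ascending by team, row 5 is team=SW3. stat columns in first-appearance order: corners, saves, goals, passes; column 4 is passes.
Long rows with team=SW3, stat=passes: max(613, 600) = 613.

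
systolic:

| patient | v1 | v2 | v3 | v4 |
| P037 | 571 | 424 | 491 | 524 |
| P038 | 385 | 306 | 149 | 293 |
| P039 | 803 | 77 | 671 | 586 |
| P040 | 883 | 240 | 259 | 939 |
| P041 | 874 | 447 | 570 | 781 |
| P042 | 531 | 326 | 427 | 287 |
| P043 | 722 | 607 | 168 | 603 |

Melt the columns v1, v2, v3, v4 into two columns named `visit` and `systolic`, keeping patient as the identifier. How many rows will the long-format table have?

7 patient values × 4 melted columns = 28 rows.

28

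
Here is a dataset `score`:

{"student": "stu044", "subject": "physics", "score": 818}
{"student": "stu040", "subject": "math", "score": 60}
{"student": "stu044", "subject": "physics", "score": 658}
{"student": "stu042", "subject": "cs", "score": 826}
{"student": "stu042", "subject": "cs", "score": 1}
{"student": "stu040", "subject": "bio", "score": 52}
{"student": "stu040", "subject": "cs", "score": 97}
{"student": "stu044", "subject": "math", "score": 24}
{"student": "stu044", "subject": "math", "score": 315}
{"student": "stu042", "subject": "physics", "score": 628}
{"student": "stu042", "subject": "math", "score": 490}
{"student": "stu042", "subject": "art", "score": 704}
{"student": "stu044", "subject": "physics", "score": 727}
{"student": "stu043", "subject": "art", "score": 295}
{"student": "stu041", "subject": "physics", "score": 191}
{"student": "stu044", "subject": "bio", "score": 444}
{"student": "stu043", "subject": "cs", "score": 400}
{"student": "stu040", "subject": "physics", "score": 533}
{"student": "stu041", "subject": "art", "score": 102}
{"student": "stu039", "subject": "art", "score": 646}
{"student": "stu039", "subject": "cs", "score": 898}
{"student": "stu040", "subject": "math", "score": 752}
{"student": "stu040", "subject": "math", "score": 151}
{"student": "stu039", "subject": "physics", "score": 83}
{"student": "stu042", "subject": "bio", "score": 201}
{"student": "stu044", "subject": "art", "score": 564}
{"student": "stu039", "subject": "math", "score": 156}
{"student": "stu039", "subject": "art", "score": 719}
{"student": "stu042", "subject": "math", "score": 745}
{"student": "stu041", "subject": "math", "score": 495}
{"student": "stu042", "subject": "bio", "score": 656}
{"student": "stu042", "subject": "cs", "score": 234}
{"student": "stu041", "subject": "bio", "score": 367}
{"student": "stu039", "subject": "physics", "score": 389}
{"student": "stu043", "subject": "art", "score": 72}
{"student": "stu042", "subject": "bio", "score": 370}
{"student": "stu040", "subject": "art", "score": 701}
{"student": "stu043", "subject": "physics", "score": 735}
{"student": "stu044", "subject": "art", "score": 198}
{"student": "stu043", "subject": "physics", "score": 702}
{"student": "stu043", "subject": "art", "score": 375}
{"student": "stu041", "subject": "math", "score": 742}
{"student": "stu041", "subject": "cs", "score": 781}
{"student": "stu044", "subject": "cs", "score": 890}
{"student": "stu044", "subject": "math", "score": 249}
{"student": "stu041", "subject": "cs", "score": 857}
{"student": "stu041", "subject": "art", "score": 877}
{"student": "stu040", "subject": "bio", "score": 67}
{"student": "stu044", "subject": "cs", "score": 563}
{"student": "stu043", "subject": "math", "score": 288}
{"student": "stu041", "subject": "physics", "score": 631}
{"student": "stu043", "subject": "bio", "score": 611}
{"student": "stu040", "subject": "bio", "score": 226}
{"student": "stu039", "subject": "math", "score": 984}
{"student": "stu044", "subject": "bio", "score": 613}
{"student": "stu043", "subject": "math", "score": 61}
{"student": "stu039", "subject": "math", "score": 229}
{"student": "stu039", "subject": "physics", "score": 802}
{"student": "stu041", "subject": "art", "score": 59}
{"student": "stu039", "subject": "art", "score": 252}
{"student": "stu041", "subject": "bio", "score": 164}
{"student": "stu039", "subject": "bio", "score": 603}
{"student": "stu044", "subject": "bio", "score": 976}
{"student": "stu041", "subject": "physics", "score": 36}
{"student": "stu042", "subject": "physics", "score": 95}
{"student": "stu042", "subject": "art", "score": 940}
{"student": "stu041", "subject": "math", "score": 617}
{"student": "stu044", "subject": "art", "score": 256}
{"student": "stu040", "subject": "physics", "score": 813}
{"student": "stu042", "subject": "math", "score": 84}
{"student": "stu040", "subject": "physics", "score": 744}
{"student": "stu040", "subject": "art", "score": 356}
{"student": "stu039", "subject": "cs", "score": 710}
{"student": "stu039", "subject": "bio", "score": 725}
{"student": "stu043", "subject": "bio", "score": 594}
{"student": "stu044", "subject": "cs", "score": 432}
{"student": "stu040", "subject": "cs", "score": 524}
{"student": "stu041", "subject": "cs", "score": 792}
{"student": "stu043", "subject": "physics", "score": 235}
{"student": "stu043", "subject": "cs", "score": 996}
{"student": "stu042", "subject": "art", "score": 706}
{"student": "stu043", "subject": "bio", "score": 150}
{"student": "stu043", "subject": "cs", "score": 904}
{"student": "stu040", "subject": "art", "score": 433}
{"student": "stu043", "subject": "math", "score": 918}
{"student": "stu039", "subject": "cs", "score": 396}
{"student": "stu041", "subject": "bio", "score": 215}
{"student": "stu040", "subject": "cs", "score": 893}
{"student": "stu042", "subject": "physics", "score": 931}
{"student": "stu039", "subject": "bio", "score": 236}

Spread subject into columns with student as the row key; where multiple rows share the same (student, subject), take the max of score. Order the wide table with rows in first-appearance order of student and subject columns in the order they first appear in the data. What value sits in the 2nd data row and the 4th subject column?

226

With rows in first-appearance order of student, row 2 is student=stu040. subject columns in first-appearance order: physics, math, cs, bio, art; column 4 is bio.
Long rows with student=stu040, subject=bio: max(52, 67, 226) = 226.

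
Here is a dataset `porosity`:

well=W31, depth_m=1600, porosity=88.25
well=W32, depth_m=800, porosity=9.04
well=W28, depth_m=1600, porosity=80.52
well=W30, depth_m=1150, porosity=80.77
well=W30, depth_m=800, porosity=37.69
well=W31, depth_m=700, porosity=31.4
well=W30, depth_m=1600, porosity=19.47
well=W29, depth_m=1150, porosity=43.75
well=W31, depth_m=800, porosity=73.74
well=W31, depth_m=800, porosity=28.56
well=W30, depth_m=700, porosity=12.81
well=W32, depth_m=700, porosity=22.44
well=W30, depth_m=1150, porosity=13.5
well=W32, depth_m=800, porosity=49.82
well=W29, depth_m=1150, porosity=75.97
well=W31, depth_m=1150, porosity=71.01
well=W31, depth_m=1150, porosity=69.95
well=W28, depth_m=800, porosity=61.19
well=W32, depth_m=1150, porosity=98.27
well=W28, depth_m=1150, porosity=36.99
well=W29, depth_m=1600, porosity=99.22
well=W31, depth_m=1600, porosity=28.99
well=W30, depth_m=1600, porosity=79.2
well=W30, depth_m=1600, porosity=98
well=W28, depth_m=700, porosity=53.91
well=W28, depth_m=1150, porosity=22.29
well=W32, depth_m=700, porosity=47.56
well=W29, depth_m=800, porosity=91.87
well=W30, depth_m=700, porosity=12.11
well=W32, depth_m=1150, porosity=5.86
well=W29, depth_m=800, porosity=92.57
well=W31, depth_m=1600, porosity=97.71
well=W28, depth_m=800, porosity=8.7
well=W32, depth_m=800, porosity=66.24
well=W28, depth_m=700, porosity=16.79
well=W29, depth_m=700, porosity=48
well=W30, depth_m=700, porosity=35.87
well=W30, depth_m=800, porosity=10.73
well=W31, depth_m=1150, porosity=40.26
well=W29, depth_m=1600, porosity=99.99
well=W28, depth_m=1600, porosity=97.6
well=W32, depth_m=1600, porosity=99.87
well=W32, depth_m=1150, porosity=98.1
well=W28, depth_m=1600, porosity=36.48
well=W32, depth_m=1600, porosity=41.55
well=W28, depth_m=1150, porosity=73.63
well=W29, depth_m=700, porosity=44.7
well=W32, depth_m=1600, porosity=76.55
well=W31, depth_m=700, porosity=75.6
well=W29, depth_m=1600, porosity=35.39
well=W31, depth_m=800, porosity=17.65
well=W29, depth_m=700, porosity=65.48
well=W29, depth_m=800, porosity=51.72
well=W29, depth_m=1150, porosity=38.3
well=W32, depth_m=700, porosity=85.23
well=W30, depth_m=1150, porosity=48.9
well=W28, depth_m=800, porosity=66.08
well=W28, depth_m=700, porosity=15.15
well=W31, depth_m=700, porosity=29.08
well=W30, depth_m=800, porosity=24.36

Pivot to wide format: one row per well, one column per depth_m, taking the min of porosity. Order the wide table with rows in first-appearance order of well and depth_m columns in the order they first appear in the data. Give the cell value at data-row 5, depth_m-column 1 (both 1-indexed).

With rows in first-appearance order of well, row 5 is well=W29. depth_m columns in first-appearance order: 1600, 800, 1150, 700; column 1 is 1600.
Long rows with well=W29, depth_m=1600: min(99.22, 99.99, 35.39) = 35.39.

35.39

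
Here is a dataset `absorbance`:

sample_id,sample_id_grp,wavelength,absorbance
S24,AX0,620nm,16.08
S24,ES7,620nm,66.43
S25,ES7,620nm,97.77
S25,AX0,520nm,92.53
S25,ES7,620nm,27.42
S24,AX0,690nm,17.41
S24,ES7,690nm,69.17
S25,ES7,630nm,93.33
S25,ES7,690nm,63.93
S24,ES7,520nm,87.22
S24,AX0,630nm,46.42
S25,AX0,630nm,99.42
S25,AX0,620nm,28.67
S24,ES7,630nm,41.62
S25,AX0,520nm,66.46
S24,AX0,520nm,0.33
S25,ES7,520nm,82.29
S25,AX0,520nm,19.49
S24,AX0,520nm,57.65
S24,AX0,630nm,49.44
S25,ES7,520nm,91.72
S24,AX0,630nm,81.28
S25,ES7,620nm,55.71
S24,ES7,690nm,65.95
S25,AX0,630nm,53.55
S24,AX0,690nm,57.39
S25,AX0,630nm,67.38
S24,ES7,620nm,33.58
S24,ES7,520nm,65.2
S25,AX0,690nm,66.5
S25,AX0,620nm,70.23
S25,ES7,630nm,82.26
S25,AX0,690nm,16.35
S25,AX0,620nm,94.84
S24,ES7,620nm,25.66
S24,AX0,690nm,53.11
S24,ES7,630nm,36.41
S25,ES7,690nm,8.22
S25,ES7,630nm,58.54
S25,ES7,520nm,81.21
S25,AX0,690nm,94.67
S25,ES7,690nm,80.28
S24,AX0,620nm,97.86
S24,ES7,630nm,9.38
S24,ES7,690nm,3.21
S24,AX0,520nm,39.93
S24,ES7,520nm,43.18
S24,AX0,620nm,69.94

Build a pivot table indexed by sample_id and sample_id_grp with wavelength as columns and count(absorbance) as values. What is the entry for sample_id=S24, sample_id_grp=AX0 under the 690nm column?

Rows with sample_id=S24, sample_id_grp=AX0 and wavelength=690nm: absorbance values are 17.41, 57.39, 53.11.
3 rows match — count = 3.

3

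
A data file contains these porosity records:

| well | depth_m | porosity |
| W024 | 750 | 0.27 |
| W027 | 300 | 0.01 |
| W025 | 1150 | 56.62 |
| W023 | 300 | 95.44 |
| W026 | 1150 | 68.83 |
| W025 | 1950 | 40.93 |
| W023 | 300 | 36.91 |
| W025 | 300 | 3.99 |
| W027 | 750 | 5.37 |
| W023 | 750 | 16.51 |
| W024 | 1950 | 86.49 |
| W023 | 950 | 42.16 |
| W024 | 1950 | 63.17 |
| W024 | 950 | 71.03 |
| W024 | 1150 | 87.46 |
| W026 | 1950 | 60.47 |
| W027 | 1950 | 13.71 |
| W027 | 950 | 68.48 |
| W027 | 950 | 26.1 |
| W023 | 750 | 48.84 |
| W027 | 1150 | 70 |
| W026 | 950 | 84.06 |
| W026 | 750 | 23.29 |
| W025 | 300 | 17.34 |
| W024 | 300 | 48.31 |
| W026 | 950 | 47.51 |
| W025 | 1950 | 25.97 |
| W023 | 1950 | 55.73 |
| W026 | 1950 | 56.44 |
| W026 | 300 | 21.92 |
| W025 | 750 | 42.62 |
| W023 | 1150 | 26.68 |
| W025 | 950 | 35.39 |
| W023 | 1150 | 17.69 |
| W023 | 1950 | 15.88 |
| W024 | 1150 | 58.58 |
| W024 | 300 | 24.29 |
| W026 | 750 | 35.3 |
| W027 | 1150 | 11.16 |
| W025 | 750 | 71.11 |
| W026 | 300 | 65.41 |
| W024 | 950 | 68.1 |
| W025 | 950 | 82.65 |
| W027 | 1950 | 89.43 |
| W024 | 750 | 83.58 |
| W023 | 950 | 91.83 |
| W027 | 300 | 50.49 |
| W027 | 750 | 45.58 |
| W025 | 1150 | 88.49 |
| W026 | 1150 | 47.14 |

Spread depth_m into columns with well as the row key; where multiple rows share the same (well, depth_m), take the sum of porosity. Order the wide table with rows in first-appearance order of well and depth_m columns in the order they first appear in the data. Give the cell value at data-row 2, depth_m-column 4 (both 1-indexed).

With rows in first-appearance order of well, row 2 is well=W027. depth_m columns in first-appearance order: 750, 300, 1150, 1950, 950; column 4 is 1950.
Long rows with well=W027, depth_m=1950: 13.71 + 89.43 = 103.14.

103.14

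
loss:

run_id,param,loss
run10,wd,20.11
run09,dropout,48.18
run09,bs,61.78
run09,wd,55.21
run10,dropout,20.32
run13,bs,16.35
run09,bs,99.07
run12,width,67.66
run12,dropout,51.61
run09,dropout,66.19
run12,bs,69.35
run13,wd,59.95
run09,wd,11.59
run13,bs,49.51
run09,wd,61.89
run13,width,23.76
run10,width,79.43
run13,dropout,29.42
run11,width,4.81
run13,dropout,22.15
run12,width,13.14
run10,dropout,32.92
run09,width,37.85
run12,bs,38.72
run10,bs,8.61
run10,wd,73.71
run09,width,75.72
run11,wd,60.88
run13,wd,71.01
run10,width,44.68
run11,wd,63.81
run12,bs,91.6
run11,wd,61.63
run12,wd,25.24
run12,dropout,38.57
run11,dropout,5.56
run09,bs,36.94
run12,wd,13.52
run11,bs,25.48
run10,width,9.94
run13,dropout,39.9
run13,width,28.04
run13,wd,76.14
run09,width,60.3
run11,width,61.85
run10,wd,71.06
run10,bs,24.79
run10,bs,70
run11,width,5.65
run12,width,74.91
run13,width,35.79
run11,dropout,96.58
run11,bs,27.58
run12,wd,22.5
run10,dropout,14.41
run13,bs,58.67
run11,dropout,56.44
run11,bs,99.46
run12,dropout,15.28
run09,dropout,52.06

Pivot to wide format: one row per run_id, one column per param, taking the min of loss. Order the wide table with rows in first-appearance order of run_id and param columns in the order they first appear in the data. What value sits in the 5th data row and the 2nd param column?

With rows in first-appearance order of run_id, row 5 is run_id=run11. param columns in first-appearance order: wd, dropout, bs, width; column 2 is dropout.
Long rows with run_id=run11, param=dropout: min(5.56, 96.58, 56.44) = 5.56.

5.56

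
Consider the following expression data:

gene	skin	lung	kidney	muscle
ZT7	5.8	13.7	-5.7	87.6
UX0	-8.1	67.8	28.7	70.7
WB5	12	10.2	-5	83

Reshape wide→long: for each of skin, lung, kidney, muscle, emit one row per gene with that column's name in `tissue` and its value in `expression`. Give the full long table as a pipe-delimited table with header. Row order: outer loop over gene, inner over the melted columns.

Each (gene, column) pair becomes one row: 3 × 4 = 12 rows.
For example, (ZT7, skin) → expression=5.8.

| gene | tissue | expression |
| ZT7 | skin | 5.8 |
| ZT7 | lung | 13.7 |
| ZT7 | kidney | -5.7 |
| ZT7 | muscle | 87.6 |
| UX0 | skin | -8.1 |
| UX0 | lung | 67.8 |
| UX0 | kidney | 28.7 |
| UX0 | muscle | 70.7 |
| WB5 | skin | 12 |
| WB5 | lung | 10.2 |
| WB5 | kidney | -5 |
| WB5 | muscle | 83 |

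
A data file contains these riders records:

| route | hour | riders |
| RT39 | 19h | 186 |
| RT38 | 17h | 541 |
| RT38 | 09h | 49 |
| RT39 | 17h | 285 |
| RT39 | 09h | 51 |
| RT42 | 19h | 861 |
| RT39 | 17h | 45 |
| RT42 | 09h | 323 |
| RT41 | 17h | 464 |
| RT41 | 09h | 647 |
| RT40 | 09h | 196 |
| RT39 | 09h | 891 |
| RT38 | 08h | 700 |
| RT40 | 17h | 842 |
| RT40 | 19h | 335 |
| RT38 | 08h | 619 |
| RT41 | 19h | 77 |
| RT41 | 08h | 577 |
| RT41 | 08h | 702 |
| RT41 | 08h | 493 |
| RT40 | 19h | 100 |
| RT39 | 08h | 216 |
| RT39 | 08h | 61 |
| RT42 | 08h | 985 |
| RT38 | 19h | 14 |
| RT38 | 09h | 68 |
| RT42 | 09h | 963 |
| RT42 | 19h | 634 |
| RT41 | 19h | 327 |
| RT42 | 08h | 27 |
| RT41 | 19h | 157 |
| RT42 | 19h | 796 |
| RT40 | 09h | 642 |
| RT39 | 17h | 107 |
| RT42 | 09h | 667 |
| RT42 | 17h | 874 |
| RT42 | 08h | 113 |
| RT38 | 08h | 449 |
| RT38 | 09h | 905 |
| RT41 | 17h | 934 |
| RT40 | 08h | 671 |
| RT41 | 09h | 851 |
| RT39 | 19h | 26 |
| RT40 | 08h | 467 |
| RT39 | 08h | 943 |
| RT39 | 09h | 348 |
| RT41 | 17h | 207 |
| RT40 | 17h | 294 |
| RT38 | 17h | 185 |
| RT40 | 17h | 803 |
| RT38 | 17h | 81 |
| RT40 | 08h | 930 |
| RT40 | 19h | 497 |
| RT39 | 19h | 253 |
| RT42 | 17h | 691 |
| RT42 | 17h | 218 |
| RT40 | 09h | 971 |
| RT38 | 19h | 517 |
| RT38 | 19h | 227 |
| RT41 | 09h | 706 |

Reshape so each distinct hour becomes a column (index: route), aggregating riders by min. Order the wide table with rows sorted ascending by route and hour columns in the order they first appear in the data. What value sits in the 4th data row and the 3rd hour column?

647

With rows sorted ascending by route, row 4 is route=RT41. hour columns in first-appearance order: 19h, 17h, 09h, 08h; column 3 is 09h.
Long rows with route=RT41, hour=09h: min(647, 851, 706) = 647.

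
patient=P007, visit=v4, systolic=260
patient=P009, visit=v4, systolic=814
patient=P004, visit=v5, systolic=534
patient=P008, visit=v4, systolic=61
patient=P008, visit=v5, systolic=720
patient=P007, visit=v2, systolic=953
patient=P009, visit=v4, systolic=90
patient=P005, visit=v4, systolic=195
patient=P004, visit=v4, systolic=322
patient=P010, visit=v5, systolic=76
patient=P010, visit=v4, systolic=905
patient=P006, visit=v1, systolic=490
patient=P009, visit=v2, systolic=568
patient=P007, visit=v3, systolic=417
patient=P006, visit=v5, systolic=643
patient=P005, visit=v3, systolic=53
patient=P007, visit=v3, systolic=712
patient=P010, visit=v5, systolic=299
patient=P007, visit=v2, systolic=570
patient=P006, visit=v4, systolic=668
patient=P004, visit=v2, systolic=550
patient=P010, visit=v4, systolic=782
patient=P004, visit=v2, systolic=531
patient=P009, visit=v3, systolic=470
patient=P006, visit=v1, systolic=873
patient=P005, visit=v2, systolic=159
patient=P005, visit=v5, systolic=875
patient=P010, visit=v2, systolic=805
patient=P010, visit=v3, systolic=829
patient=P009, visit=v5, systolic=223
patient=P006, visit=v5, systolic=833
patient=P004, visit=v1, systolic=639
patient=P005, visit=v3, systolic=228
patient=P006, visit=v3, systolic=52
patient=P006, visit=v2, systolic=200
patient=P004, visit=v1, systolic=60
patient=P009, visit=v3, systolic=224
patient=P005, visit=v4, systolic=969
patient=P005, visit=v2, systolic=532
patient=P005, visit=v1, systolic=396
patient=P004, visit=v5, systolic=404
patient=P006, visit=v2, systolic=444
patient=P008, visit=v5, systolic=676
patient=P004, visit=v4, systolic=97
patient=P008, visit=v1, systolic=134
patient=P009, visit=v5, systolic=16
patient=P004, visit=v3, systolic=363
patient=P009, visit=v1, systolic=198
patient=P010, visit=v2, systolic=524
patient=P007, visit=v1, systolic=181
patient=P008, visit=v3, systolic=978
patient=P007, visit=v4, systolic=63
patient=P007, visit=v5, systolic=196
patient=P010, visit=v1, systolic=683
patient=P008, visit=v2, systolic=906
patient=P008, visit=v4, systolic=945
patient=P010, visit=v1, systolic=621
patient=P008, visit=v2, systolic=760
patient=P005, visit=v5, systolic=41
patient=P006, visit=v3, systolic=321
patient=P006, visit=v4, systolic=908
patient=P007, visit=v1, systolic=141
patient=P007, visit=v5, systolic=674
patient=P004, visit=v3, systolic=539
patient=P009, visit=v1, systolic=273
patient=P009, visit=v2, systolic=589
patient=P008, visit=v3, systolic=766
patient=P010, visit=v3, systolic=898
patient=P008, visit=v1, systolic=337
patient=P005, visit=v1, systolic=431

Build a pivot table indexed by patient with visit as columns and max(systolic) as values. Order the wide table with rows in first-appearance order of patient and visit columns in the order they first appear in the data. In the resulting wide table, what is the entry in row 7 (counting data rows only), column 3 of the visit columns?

With rows in first-appearance order of patient, row 7 is patient=P006. visit columns in first-appearance order: v4, v5, v2, v1, v3; column 3 is v2.
Long rows with patient=P006, visit=v2: max(200, 444) = 444.

444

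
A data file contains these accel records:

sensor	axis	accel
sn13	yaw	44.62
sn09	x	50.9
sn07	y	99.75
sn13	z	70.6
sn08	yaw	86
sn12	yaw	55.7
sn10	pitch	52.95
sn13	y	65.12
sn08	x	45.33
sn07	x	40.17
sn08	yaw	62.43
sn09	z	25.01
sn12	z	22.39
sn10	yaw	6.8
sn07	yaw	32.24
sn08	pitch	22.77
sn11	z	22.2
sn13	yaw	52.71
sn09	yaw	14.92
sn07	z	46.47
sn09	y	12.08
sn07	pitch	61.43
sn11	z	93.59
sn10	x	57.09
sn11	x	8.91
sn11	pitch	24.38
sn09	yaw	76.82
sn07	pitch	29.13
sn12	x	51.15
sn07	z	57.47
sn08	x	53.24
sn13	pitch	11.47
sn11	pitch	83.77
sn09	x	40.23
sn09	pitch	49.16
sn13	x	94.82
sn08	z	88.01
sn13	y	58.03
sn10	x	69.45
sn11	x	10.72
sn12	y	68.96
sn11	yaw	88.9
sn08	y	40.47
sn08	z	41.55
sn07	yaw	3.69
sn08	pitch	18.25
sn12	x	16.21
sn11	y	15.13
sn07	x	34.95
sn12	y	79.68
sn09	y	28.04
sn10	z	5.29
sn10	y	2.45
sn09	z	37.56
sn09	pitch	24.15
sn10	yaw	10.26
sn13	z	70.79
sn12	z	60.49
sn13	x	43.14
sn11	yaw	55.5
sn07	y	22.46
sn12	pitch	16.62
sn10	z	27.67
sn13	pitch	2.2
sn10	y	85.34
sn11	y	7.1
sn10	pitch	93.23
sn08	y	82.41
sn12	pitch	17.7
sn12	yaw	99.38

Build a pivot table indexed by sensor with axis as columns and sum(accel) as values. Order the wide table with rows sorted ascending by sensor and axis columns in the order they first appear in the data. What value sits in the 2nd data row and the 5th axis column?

With rows sorted ascending by sensor, row 2 is sensor=sn08. axis columns in first-appearance order: yaw, x, y, z, pitch; column 5 is pitch.
Long rows with sensor=sn08, axis=pitch: 22.77 + 18.25 = 41.02.

41.02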